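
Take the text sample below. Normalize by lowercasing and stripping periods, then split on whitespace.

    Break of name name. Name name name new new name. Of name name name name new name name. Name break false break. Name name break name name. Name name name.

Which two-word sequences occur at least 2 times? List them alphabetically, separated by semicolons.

break name; name break; name name; name new; new name; of name

Bigram counts meeting the condition (at least 2 times):
  break name: 2
  name break: 2
  name name: 14
  name new: 2
  new name: 2
  of name: 2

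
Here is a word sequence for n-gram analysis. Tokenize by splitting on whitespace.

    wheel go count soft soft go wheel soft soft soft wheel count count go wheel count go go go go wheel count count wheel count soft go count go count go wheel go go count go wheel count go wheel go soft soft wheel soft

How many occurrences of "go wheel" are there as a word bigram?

Scanning the 44 overlapping bigram windows for "go wheel":
  position 6–7: go wheel
  position 14–15: go wheel
  position 20–21: go wheel
  position 31–32: go wheel
  position 36–37: go wheel
  position 39–40: go wheel

6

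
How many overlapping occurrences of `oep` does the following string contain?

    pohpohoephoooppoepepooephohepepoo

Sliding a length-3 window over the 33 characters (31 positions):
  position 7–9: oep
  position 16–18: oep
  position 22–24: oep

3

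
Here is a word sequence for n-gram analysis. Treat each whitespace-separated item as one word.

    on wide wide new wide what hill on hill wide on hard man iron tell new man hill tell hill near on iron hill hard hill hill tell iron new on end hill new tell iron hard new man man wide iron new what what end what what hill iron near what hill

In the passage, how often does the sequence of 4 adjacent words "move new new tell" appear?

Scanning the 50 overlapping 4-gram windows for "move new new tell":
  (none found)

0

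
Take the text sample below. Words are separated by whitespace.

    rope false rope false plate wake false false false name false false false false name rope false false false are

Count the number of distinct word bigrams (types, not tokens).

20 tokens → 19 bigram windows in total.
Repeated bigrams (each contributes count−1 duplicates):
  false false: 7
  rope false: 3
  false name: 2
9 duplicate windows → 19 − 9 = 10 distinct.

10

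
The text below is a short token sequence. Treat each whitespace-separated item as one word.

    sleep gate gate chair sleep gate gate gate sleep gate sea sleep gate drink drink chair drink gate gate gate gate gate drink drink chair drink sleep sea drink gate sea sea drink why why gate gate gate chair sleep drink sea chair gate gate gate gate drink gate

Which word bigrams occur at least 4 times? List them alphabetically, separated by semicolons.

Bigram counts meeting the condition (at least 4 times):
  gate gate: 12
  sleep gate: 4

gate gate; sleep gate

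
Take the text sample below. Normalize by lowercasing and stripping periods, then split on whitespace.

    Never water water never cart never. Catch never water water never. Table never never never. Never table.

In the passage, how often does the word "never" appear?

Scanning the 17 tokens for "never":
  position 1: never
  position 4: never
  position 6: never
  position 8: never
  position 11: never
  position 13: never
  position 14: never
  position 15: never
  position 16: never

9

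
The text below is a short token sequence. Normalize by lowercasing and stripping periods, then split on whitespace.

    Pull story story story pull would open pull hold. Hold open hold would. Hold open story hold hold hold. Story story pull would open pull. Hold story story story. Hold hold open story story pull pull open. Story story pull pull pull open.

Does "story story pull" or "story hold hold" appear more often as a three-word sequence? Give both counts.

"story story pull" (4 vs 2)

"story story pull": 4 occurrences
"story hold hold": 2 occurrences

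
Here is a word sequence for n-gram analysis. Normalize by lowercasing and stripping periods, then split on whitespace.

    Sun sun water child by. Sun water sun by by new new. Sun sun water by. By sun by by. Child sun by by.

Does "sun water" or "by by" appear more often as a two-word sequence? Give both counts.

"sun water": 3 occurrences
"by by": 4 occurrences

"by by" (4 vs 3)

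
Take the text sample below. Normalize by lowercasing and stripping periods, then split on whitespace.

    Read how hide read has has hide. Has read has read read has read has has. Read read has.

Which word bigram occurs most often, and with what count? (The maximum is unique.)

Bigram frequencies (highest first):
  read has: 5
  has read: 4
  has has: 2
  read read: 2
  read how: 1
  how hide: 1
  … (3 more, each ≤ 1)

"read has", 5 times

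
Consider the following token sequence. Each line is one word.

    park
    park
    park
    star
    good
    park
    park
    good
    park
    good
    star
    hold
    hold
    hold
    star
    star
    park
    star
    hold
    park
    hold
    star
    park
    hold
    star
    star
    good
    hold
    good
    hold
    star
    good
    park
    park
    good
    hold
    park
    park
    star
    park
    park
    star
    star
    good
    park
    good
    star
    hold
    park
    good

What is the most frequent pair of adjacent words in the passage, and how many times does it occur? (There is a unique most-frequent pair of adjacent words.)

"park park", 6 times

Bigram frequencies (highest first):
  park park: 6
  park good: 5
  park star: 4
  star good: 4
  good park: 4
  hold star: 4
  … (9 more, each ≤ 3)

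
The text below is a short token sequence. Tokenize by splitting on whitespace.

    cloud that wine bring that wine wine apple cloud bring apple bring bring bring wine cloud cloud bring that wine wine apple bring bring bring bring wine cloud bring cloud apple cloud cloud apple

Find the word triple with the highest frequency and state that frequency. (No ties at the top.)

"bring bring bring", 3 times

Trigram frequencies (highest first):
  bring bring bring: 3
  bring that wine: 2
  that wine wine: 2
  wine wine apple: 2
  apple bring bring: 2
  bring bring wine: 2
  … (18 more, each ≤ 2)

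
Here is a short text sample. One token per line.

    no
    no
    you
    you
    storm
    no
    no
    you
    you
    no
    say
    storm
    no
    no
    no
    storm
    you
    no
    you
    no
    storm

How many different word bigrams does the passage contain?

10

21 tokens → 20 bigram windows in total.
Repeated bigrams (each contributes count−1 duplicates):
  no no: 4
  no you: 3
  you no: 3
  no storm: 2
  storm no: 2
  you you: 2
10 duplicate windows → 20 − 10 = 10 distinct.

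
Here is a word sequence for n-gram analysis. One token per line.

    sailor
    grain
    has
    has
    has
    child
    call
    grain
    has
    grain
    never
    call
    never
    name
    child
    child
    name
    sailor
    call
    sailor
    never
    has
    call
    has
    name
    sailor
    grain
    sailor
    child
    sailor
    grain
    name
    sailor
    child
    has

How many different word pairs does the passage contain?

35 tokens → 34 bigram windows in total.
Repeated bigrams (each contributes count−1 duplicates):
  name sailor: 3
  sailor grain: 3
  grain has: 2
  has has: 2
  sailor child: 2
7 duplicate windows → 34 − 7 = 27 distinct.

27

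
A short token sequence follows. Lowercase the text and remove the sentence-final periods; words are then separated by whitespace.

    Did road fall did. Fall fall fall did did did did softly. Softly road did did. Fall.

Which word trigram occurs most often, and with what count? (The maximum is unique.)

"did did did", 2 times

Trigram frequencies (highest first):
  did did did: 2
  did road fall: 1
  road fall did: 1
  fall did fall: 1
  did fall fall: 1
  fall fall fall: 1
  … (8 more, each ≤ 1)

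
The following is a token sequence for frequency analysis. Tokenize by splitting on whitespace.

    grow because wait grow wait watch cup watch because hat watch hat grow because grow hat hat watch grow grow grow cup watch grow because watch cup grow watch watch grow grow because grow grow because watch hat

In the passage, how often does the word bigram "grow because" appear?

Scanning the 37 overlapping bigram windows for "grow because":
  position 1–2: grow because
  position 13–14: grow because
  position 24–25: grow because
  position 32–33: grow because
  position 35–36: grow because

5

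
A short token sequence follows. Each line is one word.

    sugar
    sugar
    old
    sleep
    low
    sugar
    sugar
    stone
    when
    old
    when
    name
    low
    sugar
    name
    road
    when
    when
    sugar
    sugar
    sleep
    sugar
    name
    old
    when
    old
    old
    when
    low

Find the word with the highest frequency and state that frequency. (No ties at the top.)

"sugar", 8 times

Unigram frequencies (highest first):
  sugar: 8
  when: 6
  old: 5
  low: 3
  name: 3
  sleep: 2
  … (2 more, each ≤ 1)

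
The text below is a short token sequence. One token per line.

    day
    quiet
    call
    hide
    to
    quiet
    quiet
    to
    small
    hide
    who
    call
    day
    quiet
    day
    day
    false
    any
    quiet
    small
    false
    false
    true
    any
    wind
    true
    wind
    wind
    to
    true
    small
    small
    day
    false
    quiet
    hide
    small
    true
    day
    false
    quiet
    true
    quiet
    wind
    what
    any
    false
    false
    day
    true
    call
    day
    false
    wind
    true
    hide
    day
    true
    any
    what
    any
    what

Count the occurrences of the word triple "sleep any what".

0

Scanning the 60 overlapping trigram windows for "sleep any what":
  (none found)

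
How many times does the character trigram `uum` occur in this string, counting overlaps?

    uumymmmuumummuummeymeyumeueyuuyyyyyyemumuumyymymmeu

4

Sliding a length-3 window over the 51 characters (49 positions):
  position 1–3: uum
  position 8–10: uum
  position 14–16: uum
  position 41–43: uum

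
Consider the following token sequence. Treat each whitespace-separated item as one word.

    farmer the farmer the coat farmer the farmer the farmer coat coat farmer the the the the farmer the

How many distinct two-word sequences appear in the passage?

7

19 tokens → 18 bigram windows in total.
Repeated bigrams (each contributes count−1 duplicates):
  farmer the: 6
  the farmer: 4
  the the: 3
  coat farmer: 2
11 duplicate windows → 18 − 11 = 7 distinct.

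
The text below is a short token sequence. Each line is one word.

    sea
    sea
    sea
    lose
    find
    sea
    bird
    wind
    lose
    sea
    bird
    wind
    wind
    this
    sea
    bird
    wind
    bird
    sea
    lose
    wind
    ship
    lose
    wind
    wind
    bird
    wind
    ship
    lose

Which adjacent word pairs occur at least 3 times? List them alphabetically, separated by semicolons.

bird wind; sea bird

Bigram counts meeting the condition (at least 3 times):
  bird wind: 4
  sea bird: 3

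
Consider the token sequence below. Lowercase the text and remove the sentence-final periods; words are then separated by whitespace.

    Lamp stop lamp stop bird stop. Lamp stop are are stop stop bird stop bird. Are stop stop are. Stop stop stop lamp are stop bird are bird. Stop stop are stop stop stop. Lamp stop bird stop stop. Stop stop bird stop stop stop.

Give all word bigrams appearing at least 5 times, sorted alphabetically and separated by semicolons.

are stop; bird stop; stop bird; stop stop

Bigram counts meeting the condition (at least 5 times):
  are stop: 5
  bird stop: 5
  stop bird: 6
  stop stop: 12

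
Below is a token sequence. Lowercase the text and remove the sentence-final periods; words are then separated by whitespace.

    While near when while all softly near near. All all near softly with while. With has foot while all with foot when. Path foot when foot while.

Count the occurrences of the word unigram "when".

Scanning the 27 tokens for "when":
  position 3: when
  position 22: when
  position 25: when

3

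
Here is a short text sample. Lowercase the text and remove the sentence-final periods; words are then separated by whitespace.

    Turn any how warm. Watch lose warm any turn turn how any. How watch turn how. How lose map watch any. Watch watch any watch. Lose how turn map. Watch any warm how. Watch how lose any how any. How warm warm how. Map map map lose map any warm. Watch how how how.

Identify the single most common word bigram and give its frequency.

Bigram frequencies (highest first):
  any how: 4
  how how: 3
  watch any: 3
  how warm: 2
  warm watch: 2
  watch lose: 2
  … (26 more, each ≤ 2)

"any how", 4 times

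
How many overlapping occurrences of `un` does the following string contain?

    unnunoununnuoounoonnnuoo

5

Sliding a length-2 window over the 24 characters (23 positions):
  position 1–2: un
  position 4–5: un
  position 7–8: un
  position 9–10: un
  position 15–16: un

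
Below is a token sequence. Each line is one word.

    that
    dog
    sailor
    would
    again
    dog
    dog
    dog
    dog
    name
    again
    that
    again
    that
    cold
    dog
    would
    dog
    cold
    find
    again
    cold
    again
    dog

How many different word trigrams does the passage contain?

24 tokens → 22 trigram windows in total.
Repeated trigrams (each contributes count−1 duplicates):
  dog dog dog: 2
1 duplicate windows → 22 − 1 = 21 distinct.

21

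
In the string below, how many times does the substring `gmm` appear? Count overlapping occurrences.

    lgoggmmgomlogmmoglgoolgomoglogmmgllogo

3

Sliding a length-3 window over the 38 characters (36 positions):
  position 5–7: gmm
  position 13–15: gmm
  position 30–32: gmm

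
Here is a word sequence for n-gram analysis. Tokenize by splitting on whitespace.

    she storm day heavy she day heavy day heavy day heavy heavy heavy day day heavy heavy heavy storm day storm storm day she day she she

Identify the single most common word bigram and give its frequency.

"day heavy", 5 times

Bigram frequencies (highest first):
  day heavy: 5
  heavy heavy: 4
  storm day: 3
  heavy day: 3
  she day: 2
  day she: 2
  … (7 more, each ≤ 1)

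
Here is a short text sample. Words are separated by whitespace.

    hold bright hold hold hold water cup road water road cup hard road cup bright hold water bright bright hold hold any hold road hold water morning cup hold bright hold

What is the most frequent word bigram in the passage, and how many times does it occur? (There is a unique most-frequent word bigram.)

"bright hold", 4 times

Bigram frequencies (highest first):
  bright hold: 4
  hold hold: 3
  hold water: 3
  hold bright: 2
  road cup: 2
  water cup: 1
  … (15 more, each ≤ 1)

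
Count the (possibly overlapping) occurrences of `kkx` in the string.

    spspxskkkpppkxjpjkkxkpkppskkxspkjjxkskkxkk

3

Sliding a length-3 window over the 42 characters (40 positions):
  position 18–20: kkx
  position 27–29: kkx
  position 38–40: kkx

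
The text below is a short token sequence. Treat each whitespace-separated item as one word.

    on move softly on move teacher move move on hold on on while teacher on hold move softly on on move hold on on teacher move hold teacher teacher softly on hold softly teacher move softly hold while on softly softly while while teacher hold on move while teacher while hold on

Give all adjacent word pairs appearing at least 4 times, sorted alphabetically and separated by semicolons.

hold on; on move

Bigram counts meeting the condition (at least 4 times):
  hold on: 4
  on move: 4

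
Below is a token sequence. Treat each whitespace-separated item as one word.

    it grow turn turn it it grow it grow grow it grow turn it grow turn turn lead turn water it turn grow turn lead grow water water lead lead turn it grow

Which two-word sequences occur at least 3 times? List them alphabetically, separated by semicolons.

grow turn; it grow; turn it

Bigram counts meeting the condition (at least 3 times):
  grow turn: 4
  it grow: 6
  turn it: 3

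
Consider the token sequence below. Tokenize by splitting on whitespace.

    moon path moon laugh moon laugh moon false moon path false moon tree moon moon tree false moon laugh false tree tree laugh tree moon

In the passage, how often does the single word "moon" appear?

10

Scanning the 25 tokens for "moon":
  position 1: moon
  position 3: moon
  position 5: moon
  position 7: moon
  position 9: moon
  position 12: moon
  position 14: moon
  position 15: moon
  position 18: moon
  position 25: moon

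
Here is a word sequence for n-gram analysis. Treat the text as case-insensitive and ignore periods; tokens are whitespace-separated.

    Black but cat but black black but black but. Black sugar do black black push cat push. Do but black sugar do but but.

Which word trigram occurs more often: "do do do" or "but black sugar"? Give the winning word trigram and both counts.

"but black sugar" (2 vs 0)

"do do do": 0 occurrences
"but black sugar": 2 occurrences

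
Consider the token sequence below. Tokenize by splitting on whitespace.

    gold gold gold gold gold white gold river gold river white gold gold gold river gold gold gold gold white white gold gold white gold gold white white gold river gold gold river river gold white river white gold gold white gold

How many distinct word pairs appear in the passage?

42 tokens → 41 bigram windows in total.
Repeated bigrams (each contributes count−1 duplicates):
  gold gold: 13
  white gold: 7
  gold white: 6
  gold river: 5
  river gold: 4
  river white: 2
  white white: 2
32 duplicate windows → 41 − 32 = 9 distinct.

9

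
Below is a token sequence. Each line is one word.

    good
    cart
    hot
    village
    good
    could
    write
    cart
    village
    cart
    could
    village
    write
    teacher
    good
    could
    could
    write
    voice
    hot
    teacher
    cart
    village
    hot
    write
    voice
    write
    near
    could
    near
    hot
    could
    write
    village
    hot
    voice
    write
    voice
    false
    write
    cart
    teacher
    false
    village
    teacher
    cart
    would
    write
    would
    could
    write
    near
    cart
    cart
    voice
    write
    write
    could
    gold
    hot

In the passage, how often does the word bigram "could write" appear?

Scanning the 59 overlapping bigram windows for "could write":
  position 6–7: could write
  position 17–18: could write
  position 32–33: could write
  position 50–51: could write

4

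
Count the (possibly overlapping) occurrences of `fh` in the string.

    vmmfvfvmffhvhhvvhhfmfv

Sliding a length-2 window over the 22 characters (21 positions):
  position 10–11: fh

1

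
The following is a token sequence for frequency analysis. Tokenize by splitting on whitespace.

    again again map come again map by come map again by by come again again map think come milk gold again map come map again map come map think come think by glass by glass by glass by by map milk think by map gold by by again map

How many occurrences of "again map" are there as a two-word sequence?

Scanning the 48 overlapping bigram windows for "again map":
  position 2–3: again map
  position 5–6: again map
  position 15–16: again map
  position 21–22: again map
  position 25–26: again map
  position 48–49: again map

6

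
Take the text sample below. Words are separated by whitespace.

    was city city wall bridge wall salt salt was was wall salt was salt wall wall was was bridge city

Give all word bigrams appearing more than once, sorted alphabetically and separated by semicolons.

Bigram counts meeting the condition (more than once):
  salt was: 2
  wall salt: 2
  was was: 2

salt was; wall salt; was was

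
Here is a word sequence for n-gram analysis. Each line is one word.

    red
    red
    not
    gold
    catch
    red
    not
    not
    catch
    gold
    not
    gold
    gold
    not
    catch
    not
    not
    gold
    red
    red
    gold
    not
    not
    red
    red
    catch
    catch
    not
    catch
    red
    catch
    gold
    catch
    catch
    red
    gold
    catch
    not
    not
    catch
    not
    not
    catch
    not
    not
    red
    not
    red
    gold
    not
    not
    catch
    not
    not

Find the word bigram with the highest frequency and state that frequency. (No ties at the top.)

Bigram frequencies (highest first):
  not not: 8
  not catch: 6
  catch not: 6
  gold not: 4
  red red: 3
  red not: 3
  … (10 more, each ≤ 3)

"not not", 8 times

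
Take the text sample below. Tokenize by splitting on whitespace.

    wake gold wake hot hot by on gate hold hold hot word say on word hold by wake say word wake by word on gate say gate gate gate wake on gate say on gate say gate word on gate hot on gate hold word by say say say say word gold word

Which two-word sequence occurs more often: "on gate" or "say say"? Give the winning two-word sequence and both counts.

"on gate": 6 occurrences
"say say": 3 occurrences

"on gate" (6 vs 3)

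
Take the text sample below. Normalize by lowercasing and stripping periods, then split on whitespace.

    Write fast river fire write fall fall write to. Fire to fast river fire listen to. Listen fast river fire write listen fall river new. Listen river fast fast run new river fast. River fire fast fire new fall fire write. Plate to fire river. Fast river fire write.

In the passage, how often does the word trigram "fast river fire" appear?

Scanning the 47 overlapping trigram windows for "fast river fire":
  position 2–4: fast river fire
  position 12–14: fast river fire
  position 18–20: fast river fire
  position 33–35: fast river fire
  position 46–48: fast river fire

5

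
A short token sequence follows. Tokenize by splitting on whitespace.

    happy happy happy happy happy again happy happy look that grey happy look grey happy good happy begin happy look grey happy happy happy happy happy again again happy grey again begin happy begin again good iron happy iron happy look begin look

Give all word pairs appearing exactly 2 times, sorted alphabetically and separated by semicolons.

Bigram counts meeting the condition (exactly 2 times):
  again happy: 2
  begin happy: 2
  happy again: 2
  happy begin: 2
  iron happy: 2
  look grey: 2

again happy; begin happy; happy again; happy begin; iron happy; look grey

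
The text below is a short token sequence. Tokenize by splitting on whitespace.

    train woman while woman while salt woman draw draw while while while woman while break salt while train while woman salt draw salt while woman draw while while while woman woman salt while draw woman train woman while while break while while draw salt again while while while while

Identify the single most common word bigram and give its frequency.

"while while", 9 times

Bigram frequencies (highest first):
  while while: 9
  while woman: 5
  woman while: 4
  salt while: 3
  train woman: 2
  woman draw: 2
  … (18 more, each ≤ 2)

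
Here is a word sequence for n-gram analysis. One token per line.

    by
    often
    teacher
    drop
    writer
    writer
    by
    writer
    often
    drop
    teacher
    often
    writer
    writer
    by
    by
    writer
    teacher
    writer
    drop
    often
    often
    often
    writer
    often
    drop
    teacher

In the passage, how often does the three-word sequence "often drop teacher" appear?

Scanning the 25 overlapping trigram windows for "often drop teacher":
  position 9–11: often drop teacher
  position 25–27: often drop teacher

2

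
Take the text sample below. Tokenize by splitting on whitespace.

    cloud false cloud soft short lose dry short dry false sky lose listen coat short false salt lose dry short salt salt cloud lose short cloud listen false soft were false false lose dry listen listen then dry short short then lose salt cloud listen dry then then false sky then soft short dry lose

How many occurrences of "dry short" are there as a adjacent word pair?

Scanning the 54 overlapping bigram windows for "dry short":
  position 7–8: dry short
  position 19–20: dry short
  position 38–39: dry short

3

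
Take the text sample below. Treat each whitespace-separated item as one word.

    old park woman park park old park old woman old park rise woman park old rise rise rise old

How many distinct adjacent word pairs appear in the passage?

12

19 tokens → 18 bigram windows in total.
Repeated bigrams (each contributes count−1 duplicates):
  old park: 3
  park old: 3
  rise rise: 2
  woman park: 2
6 duplicate windows → 18 − 6 = 12 distinct.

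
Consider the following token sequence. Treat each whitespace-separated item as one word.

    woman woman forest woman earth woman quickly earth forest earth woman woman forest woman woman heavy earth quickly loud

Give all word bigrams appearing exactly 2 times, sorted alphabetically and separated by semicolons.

Bigram counts meeting the condition (exactly 2 times):
  earth woman: 2
  forest woman: 2
  woman forest: 2

earth woman; forest woman; woman forest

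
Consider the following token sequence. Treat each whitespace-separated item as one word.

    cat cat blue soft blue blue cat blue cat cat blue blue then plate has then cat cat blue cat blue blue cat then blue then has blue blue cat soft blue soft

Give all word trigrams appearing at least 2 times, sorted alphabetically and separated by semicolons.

Trigram counts meeting the condition (at least 2 times):
  blue blue cat: 3
  blue cat blue: 2
  cat blue blue: 2
  cat blue cat: 2
  cat cat blue: 3

blue blue cat; blue cat blue; cat blue blue; cat blue cat; cat cat blue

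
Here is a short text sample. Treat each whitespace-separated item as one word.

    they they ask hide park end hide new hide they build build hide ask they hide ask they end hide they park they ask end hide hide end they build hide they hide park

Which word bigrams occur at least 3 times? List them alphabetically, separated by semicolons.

end hide; hide they

Bigram counts meeting the condition (at least 3 times):
  end hide: 3
  hide they: 3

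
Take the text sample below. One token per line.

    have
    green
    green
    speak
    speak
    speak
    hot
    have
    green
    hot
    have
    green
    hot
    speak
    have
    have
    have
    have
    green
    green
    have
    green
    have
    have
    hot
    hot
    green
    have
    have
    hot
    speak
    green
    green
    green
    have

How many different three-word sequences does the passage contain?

35 tokens → 33 trigram windows in total.
Repeated trigrams (each contributes count−1 duplicates):
  green green have: 2
  green have have: 2
  have green green: 2
  have green hot: 2
  have have have: 2
  have have hot: 2
  hot have green: 2
7 duplicate windows → 33 − 7 = 26 distinct.

26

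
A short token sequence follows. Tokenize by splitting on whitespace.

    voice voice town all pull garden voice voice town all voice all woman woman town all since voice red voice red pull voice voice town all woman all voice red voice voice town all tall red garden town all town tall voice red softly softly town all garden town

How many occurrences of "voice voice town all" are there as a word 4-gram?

Scanning the 46 overlapping 4-gram windows for "voice voice town all":
  position 1–4: voice voice town all
  position 7–10: voice voice town all
  position 23–26: voice voice town all
  position 31–34: voice voice town all

4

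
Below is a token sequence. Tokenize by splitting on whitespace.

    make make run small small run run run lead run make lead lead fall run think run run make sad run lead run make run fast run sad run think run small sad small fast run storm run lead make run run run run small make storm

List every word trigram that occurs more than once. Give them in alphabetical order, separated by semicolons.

lead run make; run lead run; run run run; run think run

Trigram counts meeting the condition (more than once):
  lead run make: 2
  run lead run: 2
  run run run: 3
  run think run: 2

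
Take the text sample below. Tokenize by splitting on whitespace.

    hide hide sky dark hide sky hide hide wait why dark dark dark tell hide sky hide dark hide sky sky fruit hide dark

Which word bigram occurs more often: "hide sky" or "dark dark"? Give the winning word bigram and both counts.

"hide sky": 4 occurrences
"dark dark": 2 occurrences

"hide sky" (4 vs 2)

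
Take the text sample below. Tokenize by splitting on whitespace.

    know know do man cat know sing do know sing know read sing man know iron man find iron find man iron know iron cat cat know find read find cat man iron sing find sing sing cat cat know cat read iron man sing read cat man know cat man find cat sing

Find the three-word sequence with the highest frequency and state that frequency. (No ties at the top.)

Trigram frequencies (highest first):
  cat cat know: 2
  know know do: 1
  know do man: 1
  do man cat: 1
  man cat know: 1
  cat know sing: 1
  … (45 more, each ≤ 1)

"cat cat know", 2 times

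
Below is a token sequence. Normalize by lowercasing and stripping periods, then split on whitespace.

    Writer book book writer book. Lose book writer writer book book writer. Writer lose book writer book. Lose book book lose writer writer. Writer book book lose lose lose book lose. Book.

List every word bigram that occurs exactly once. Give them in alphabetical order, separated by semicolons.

Bigram counts meeting the condition (exactly once):
  lose writer: 1
  writer lose: 1

lose writer; writer lose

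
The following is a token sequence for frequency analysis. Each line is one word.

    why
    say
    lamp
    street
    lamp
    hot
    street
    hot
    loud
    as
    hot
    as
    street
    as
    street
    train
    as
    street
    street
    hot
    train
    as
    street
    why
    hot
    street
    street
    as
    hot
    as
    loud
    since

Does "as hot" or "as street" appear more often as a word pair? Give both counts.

"as hot": 2 occurrences
"as street": 4 occurrences

"as street" (4 vs 2)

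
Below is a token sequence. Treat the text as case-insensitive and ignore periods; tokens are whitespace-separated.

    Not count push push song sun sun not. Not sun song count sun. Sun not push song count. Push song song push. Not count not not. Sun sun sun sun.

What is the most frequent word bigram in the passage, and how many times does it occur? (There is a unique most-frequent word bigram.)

"sun sun", 5 times

Bigram frequencies (highest first):
  sun sun: 5
  push song: 3
  not count: 2
  count push: 2
  sun not: 2
  not not: 2
  … (11 more, each ≤ 2)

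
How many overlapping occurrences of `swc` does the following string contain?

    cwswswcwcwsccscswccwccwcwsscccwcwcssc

Sliding a length-3 window over the 37 characters (35 positions):
  position 5–7: swc
  position 16–18: swc

2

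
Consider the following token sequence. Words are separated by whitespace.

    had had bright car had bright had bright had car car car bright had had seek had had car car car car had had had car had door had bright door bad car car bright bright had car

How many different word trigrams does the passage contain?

29

38 tokens → 36 trigram windows in total.
Repeated trigrams (each contributes count−1 duplicates):
  car car car: 3
  bright had car: 2
  car car bright: 2
  had bright had: 2
  had car car: 2
  had had car: 2
7 duplicate windows → 36 − 7 = 29 distinct.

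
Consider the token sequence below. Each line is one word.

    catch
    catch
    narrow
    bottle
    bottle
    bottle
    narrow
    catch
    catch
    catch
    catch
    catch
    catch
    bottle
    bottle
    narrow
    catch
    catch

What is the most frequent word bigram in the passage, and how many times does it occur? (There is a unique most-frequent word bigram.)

Bigram frequencies (highest first):
  catch catch: 7
  bottle bottle: 3
  bottle narrow: 2
  narrow catch: 2
  catch narrow: 1
  narrow bottle: 1
  … (1 more, each ≤ 1)

"catch catch", 7 times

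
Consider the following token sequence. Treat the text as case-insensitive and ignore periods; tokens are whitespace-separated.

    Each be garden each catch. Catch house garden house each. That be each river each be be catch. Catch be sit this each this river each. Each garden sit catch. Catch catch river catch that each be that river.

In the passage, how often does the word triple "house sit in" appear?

0

Scanning the 37 overlapping trigram windows for "house sit in":
  (none found)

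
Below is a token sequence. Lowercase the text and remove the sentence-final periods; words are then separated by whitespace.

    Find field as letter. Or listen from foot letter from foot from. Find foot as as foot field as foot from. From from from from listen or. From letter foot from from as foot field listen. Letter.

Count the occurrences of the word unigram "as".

5

Scanning the 37 tokens for "as":
  position 3: as
  position 15: as
  position 16: as
  position 19: as
  position 33: as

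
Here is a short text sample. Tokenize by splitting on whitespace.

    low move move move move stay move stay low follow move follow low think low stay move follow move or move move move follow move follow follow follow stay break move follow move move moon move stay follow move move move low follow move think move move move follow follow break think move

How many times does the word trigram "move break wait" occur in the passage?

0

Scanning the 51 overlapping trigram windows for "move break wait":
  (none found)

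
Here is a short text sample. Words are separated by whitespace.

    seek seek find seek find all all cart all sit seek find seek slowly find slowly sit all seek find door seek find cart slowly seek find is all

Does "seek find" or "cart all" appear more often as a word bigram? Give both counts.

"seek find" (6 vs 1)

"seek find": 6 occurrences
"cart all": 1 occurrence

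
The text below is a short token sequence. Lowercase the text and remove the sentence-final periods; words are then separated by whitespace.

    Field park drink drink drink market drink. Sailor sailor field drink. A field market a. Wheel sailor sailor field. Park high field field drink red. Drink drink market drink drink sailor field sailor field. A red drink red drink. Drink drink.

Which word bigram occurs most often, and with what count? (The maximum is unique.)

"drink drink", 6 times

Bigram frequencies (highest first):
  drink drink: 6
  sailor field: 4
  red drink: 3
  field park: 2
  drink market: 2
  market drink: 2
  … (17 more, each ≤ 2)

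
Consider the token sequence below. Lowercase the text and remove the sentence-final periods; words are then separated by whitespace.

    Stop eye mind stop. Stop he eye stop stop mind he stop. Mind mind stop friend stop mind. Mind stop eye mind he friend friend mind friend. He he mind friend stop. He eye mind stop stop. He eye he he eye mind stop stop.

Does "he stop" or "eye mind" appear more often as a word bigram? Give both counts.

"he stop": 1 occurrence
"eye mind": 4 occurrences

"eye mind" (4 vs 1)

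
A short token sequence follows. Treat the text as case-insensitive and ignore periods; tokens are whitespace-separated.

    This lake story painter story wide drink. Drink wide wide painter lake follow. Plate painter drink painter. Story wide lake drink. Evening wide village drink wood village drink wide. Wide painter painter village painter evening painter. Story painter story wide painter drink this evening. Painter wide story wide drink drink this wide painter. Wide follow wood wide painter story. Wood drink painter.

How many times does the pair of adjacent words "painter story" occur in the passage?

Scanning the 61 overlapping bigram windows for "painter story":
  position 4–5: painter story
  position 17–18: painter story
  position 36–37: painter story
  position 38–39: painter story
  position 58–59: painter story

5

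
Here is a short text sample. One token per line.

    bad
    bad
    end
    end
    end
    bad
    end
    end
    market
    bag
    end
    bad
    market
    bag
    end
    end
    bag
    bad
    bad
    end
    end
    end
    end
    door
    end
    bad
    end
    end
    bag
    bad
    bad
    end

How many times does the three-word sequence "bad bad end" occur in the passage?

Scanning the 30 overlapping trigram windows for "bad bad end":
  position 1–3: bad bad end
  position 18–20: bad bad end
  position 30–32: bad bad end

3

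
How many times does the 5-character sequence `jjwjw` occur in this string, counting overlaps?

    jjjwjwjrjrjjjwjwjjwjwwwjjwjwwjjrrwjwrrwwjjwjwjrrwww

5

Sliding a length-5 window over the 51 characters (47 positions):
  position 2–6: jjwjw
  position 12–16: jjwjw
  position 17–21: jjwjw
  position 24–28: jjwjw
  position 41–45: jjwjw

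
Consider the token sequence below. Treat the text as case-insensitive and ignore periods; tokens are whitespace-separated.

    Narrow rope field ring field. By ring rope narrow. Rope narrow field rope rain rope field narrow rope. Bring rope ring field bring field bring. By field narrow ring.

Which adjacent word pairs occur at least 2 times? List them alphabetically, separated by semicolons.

Bigram counts meeting the condition (at least 2 times):
  field bring: 2
  field narrow: 2
  narrow rope: 3
  ring field: 2
  rope field: 2
  rope narrow: 2

field bring; field narrow; narrow rope; ring field; rope field; rope narrow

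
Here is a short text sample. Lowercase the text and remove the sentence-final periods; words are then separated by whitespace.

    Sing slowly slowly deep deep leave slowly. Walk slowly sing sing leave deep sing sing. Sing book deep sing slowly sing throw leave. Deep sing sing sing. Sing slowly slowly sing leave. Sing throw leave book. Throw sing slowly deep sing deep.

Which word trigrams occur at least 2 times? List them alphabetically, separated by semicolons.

deep sing sing; leave deep sing; sing sing sing; sing slowly slowly; sing throw leave

Trigram counts meeting the condition (at least 2 times):
  deep sing sing: 2
  leave deep sing: 2
  sing sing sing: 3
  sing slowly slowly: 2
  sing throw leave: 2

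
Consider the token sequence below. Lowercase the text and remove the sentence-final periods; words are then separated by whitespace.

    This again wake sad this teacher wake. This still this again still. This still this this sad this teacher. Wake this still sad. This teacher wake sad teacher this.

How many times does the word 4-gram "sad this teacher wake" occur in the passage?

3

Scanning the 26 overlapping 4-gram windows for "sad this teacher wake":
  position 4–7: sad this teacher wake
  position 17–20: sad this teacher wake
  position 23–26: sad this teacher wake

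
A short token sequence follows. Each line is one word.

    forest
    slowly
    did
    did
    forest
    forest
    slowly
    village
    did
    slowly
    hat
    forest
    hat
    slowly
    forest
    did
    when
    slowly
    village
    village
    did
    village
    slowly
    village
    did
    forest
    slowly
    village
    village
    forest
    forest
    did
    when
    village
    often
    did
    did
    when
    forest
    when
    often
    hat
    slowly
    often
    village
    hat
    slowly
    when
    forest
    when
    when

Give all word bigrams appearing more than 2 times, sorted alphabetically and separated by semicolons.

did when; forest slowly; hat slowly; slowly village; village did

Bigram counts meeting the condition (more than 2 times):
  did when: 3
  forest slowly: 3
  hat slowly: 3
  slowly village: 4
  village did: 3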